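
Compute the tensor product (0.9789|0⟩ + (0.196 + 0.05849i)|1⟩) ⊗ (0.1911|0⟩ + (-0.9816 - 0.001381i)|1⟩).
0.1871|00⟩ + (-0.9609 - 0.001352i)|01⟩ + (0.03746 + 0.01118i)|10⟩ + (-0.1923 - 0.05768i)|11⟩

amp(|b₁b₂…⟩) = product of the factor amplitudes for bits b₁, b₂, …; only kets whose every factor amplitude is nonzero survive.
|00⟩: (0.9789)(0.1911) = 0.1871
|01⟩: (0.9789)(-0.9816 - 0.001381i) = (-0.9609 - 0.001352i)
|10⟩: (0.196 + 0.05849i)(0.1911) = (0.03746 + 0.01118i)
|11⟩: (0.196 + 0.05849i)(-0.9816 - 0.001381i) = (-0.1923 - 0.05768i)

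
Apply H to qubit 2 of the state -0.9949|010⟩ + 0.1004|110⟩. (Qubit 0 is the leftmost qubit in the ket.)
-0.7035|010⟩ - 0.7035|011⟩ + 0.07099|110⟩ + 0.07099|111⟩

H on qubit 2 mixes each pair of kets that differ only in qubit 2: amplitudes (a, b) of (|…0…⟩, |…1…⟩) become ((a + b)/√2, (a − b)/√2). Kets absent from the input have amplitude 0.
(|010⟩, |011⟩): (a, b) = (-0.9949, 0) → (-0.7035, -0.7035)
(|110⟩, |111⟩): (a, b) = (0.1004, 0) → (0.07099, 0.07099)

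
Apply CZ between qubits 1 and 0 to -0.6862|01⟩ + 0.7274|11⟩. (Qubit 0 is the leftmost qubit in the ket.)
-0.6862|01⟩ - 0.7274|11⟩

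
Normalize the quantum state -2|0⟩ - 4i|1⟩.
-1/√5|0⟩ - 0.8944i|1⟩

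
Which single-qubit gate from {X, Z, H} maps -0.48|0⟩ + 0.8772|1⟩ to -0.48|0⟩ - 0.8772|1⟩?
Z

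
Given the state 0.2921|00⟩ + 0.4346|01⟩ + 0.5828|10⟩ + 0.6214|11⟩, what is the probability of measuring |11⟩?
0.3861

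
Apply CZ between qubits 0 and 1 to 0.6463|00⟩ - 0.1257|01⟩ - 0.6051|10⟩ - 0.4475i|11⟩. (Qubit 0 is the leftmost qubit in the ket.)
0.6463|00⟩ - 0.1257|01⟩ - 0.6051|10⟩ + 0.4475i|11⟩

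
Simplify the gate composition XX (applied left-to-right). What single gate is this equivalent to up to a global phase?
I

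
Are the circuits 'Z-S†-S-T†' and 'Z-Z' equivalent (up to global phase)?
No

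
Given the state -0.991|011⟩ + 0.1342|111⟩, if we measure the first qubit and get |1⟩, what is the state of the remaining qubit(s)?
|11⟩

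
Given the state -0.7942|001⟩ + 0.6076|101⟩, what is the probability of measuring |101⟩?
0.3692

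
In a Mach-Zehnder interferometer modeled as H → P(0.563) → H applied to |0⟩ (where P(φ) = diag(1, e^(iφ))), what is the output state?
(0.9228 + 0.2669i)|0⟩ + (0.07717 - 0.2669i)|1⟩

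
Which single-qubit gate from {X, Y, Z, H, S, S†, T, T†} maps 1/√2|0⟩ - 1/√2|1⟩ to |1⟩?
H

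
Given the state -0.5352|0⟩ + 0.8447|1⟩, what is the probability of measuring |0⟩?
0.2864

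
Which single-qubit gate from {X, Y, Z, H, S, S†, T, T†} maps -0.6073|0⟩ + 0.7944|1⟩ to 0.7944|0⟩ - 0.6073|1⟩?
X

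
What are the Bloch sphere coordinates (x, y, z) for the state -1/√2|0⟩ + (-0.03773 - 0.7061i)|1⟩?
(0.05336, 0.9986, -0.0000007629)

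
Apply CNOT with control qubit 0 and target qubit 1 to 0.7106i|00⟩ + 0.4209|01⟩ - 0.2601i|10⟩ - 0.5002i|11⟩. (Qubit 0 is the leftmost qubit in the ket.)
0.7106i|00⟩ + 0.4209|01⟩ - 0.5002i|10⟩ - 0.2601i|11⟩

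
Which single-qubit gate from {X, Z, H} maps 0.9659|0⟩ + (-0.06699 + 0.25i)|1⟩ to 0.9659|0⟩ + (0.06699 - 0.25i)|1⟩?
Z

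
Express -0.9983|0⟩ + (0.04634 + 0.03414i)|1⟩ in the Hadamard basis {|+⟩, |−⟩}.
(-0.6731 + 0.02414i)|+⟩ + (-0.7387 - 0.02414i)|−⟩

With |ψ⟩ = α|0⟩ + β|1⟩, the Hadamard-basis coefficients are ⟨+|ψ⟩ = (α + β)/√2 and ⟨−|ψ⟩ = (α − β)/√2.
Here α = -0.9983, β = (0.04634 + 0.03414i): (α + β)/√2 = (-0.6731 + 0.02414i), (α − β)/√2 = (-0.7387 - 0.02414i).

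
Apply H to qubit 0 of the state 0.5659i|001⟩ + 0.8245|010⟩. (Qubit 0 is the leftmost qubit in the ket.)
0.4002i|001⟩ + 0.583|010⟩ + 0.4002i|101⟩ + 0.583|110⟩

H on qubit 0 mixes each pair of kets that differ only in qubit 0: amplitudes (a, b) of (|…0…⟩, |…1…⟩) become ((a + b)/√2, (a − b)/√2). Kets absent from the input have amplitude 0.
(|001⟩, |101⟩): (a, b) = (0.5659i, 0) → (0.4002i, 0.4002i)
(|010⟩, |110⟩): (a, b) = (0.8245, 0) → (0.583, 0.583)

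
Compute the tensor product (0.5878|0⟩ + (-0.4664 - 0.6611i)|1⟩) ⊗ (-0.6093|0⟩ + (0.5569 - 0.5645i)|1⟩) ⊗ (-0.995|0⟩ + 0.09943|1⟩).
0.3564|000⟩ - 0.03561|001⟩ + (-0.3257 + 0.3302i)|010⟩ + (0.03255 - 0.03299i)|011⟩ + (-0.2828 - 0.4008i)|100⟩ + (0.02826 + 0.04005i)|101⟩ + (0.6298 + 0.1044i)|110⟩ + (-0.06293 - 0.01043i)|111⟩

amp(|b₁b₂…⟩) = product of the factor amplitudes for bits b₁, b₂, …; only kets whose every factor amplitude is nonzero survive.
|000⟩: (0.5878)(-0.6093)(-0.995) = 0.3564
|001⟩: (0.5878)(-0.6093)(0.09943) = -0.03561
|010⟩: (0.5878)(0.5569 - 0.5645i)(-0.995) = (-0.3257 + 0.3302i)
|011⟩: (0.5878)(0.5569 - 0.5645i)(0.09943) = (0.03255 - 0.03299i)
|100⟩: (-0.4664 - 0.6611i)(-0.6093)(-0.995) = (-0.2828 - 0.4008i)
|101⟩: (-0.4664 - 0.6611i)(-0.6093)(0.09943) = (0.02826 + 0.04005i)
|110⟩: (-0.4664 - 0.6611i)(0.5569 - 0.5645i)(-0.995) = (0.6298 + 0.1044i)
|111⟩: (-0.4664 - 0.6611i)(0.5569 - 0.5645i)(0.09943) = (-0.06293 - 0.01043i)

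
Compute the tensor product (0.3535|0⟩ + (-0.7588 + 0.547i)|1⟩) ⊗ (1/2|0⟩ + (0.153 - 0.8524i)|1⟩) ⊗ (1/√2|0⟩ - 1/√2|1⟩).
0.125|000⟩ - 0.125|001⟩ + (0.03824 - 0.2131i)|010⟩ + (-0.03824 + 0.2131i)|011⟩ + (-0.2683 + 0.1934i)|100⟩ + (0.2683 - 0.1934i)|101⟩ + (0.2476 + 0.5165i)|110⟩ + (-0.2476 - 0.5165i)|111⟩

amp(|b₁b₂…⟩) = product of the factor amplitudes for bits b₁, b₂, …; only kets whose every factor amplitude is nonzero survive.
|000⟩: (0.3535)(1/2)(1/√2) = 0.125
|001⟩: (0.3535)(1/2)(-1/√2) = -0.125
|010⟩: (0.3535)(0.153 - 0.8524i)(1/√2) = (0.03824 - 0.2131i)
|011⟩: (0.3535)(0.153 - 0.8524i)(-1/√2) = (-0.03824 + 0.2131i)
|100⟩: (-0.7588 + 0.547i)(1/2)(1/√2) = (-0.2683 + 0.1934i)
|101⟩: (-0.7588 + 0.547i)(1/2)(-1/√2) = (0.2683 - 0.1934i)
|110⟩: (-0.7588 + 0.547i)(0.153 - 0.8524i)(1/√2) = (0.2476 + 0.5165i)
|111⟩: (-0.7588 + 0.547i)(0.153 - 0.8524i)(-1/√2) = (-0.2476 - 0.5165i)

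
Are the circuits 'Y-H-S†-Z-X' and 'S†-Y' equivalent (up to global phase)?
No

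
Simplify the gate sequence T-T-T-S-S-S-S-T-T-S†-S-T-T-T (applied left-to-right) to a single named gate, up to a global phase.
I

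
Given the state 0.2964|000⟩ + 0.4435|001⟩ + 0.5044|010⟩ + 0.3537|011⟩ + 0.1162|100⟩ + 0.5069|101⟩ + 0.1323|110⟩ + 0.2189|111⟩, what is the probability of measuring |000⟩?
0.08785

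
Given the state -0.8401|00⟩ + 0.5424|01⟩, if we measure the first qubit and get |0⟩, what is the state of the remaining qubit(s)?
-0.8401|0⟩ + 0.5424|1⟩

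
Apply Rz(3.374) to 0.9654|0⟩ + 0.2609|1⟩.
(-0.1119 - 0.9589i)|0⟩ + (-0.03025 + 0.2591i)|1⟩

Rz(3.374) = [[e^(−iθ/2), 0], [0, e^(iθ/2)]] with e^(±iθ/2) = cos(θ/2) ± i·sin(θ/2); θ = 3.374, cos(θ/2) ≈ -0.115942, sin(θ/2) ≈ 0.993256.
With a = amp(|0⟩) = 0.9654 and b = amp(|1⟩) = 0.2609:
new amp(|0⟩) = (-0.115942 - 0.993256i)·a = (-0.1119 - 0.9589i)
new amp(|1⟩) = (-0.115942 + 0.993256i)·b = (-0.03025 + 0.2591i)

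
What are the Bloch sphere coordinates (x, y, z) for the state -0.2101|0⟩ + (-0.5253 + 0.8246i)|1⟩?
(0.2207, -0.3465, -0.9118)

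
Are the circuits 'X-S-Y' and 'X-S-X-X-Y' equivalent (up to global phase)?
Yes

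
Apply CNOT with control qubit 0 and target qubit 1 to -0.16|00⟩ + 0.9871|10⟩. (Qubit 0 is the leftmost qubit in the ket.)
-0.16|00⟩ + 0.9871|11⟩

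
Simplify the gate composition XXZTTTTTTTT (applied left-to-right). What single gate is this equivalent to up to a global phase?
Z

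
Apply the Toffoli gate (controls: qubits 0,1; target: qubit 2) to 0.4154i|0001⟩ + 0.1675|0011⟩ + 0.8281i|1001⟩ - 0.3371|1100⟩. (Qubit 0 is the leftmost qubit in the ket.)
0.4154i|0001⟩ + 0.1675|0011⟩ + 0.8281i|1001⟩ - 0.3371|1110⟩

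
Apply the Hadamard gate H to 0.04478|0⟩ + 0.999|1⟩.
0.7381|0⟩ - 0.6747|1⟩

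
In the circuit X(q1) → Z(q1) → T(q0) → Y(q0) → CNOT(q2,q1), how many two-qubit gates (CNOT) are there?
1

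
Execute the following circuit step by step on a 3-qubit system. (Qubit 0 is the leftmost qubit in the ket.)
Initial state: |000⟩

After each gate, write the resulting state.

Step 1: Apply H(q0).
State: 1/√2|000⟩ + 1/√2|100⟩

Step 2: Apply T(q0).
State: 1/√2|000⟩ + (1/2 + (1/2)i)|100⟩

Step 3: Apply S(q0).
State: 1/√2|000⟩ + (-1/2 + (1/2)i)|100⟩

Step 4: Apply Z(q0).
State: 1/√2|000⟩ + (1/2 - (1/2)i)|100⟩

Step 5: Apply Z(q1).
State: 1/√2|000⟩ + (1/2 - (1/2)i)|100⟩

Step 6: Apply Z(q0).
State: 1/√2|000⟩ + (-1/2 + (1/2)i)|100⟩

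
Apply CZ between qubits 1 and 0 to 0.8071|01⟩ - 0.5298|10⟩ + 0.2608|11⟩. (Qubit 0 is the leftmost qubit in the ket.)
0.8071|01⟩ - 0.5298|10⟩ - 0.2608|11⟩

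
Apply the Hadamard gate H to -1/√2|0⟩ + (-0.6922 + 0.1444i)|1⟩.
(-0.9895 + 0.1021i)|0⟩ + (-0.01054 - 0.1021i)|1⟩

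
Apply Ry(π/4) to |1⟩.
-0.3827|0⟩ + 0.9239|1⟩

Ry(π/4) = [[cos(θ/2), −sin(θ/2)], [sin(θ/2), cos(θ/2)]]; θ = π/4, cos(θ/2) ≈ 0.92388, sin(θ/2) ≈ 0.382683.
With a = amp(|0⟩) = 0 and b = amp(|1⟩) = 1:
new amp(|0⟩) = (0.92388)·a + (-0.382683)·b = -0.3827
new amp(|1⟩) = (0.382683)·a + (0.92388)·b = 0.9239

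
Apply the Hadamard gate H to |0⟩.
1/√2|0⟩ + 1/√2|1⟩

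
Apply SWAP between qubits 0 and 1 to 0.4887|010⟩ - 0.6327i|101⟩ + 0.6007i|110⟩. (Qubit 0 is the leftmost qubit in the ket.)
-0.6327i|011⟩ + 0.4887|100⟩ + 0.6007i|110⟩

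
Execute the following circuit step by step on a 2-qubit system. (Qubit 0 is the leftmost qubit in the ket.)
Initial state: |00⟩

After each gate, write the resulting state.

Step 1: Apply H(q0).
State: 1/√2|00⟩ + 1/√2|10⟩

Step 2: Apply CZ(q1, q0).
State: 1/√2|00⟩ + 1/√2|10⟩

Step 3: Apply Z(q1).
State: 1/√2|00⟩ + 1/√2|10⟩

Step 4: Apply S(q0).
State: 1/√2|00⟩ + (1/√2)i|10⟩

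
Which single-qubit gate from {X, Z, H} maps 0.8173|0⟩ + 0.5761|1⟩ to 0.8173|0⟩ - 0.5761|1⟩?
Z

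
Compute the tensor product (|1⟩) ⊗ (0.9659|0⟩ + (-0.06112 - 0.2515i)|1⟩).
0.9659|10⟩ + (-0.06112 - 0.2515i)|11⟩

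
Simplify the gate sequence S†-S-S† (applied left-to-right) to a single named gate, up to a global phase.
S†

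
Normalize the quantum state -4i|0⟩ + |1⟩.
-0.9701i|0⟩ + 0.2425|1⟩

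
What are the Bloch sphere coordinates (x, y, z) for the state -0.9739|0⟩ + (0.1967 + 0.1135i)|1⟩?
(-0.3831, -0.2211, 0.8969)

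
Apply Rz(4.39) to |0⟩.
(-0.5845 - 0.8114i)|0⟩

Rz(4.39) = [[e^(−iθ/2), 0], [0, e^(iθ/2)]] with e^(±iθ/2) = cos(θ/2) ± i·sin(θ/2); θ = 4.39, cos(θ/2) ≈ -0.584451, sin(θ/2) ≈ 0.811429.
With a = amp(|0⟩) = 1 and b = amp(|1⟩) = 0:
new amp(|0⟩) = (-0.584451 - 0.811429i)·a = (-0.5845 - 0.8114i)
new amp(|1⟩) = (-0.584451 + 0.811429i)·b = 0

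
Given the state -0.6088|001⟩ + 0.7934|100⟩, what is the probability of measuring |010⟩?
0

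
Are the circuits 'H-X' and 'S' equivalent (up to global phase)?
No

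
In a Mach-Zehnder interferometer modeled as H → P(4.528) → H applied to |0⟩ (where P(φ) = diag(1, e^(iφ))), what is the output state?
(0.4083 - 0.4915i)|0⟩ + (0.5917 + 0.4915i)|1⟩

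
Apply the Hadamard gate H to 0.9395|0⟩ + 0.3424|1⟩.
0.9064|0⟩ + 0.4222|1⟩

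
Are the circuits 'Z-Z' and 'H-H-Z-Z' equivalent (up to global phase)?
Yes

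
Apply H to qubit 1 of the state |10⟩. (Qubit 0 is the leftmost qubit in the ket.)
1/√2|10⟩ + 1/√2|11⟩

H on qubit 1 mixes each pair of kets that differ only in qubit 1: amplitudes (a, b) of (|…0…⟩, |…1…⟩) become ((a + b)/√2, (a − b)/√2). Kets absent from the input have amplitude 0.
(|10⟩, |11⟩): (a, b) = (1, 0) → (1/√2, 1/√2)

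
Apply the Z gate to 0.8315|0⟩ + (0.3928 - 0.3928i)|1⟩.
0.8315|0⟩ + (-0.3928 + 0.3928i)|1⟩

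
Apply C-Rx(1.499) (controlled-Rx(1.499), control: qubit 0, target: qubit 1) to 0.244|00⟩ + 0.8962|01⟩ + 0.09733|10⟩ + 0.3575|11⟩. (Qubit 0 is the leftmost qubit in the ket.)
0.244|00⟩ + 0.8962|01⟩ + (0.07125 - 0.2436i)|10⟩ + (0.2617 - 0.06631i)|11⟩

C-Rx(1.499) leaves the control-|0⟩ kets |00⟩, |01⟩ unchanged and applies Rx(1.499) to qubit 1 on the control-|1⟩ pair (|10⟩, |11⟩).
Rx(1.499) = [[cos(θ/2), −i·sin(θ/2)], [−i·sin(θ/2), cos(θ/2)]]; θ = 1.499, cos(θ/2) ≈ 0.73203, sin(θ/2) ≈ 0.681273.
With a = amp(|10⟩) = 0.09733 and b = amp(|11⟩) = 0.3575:
new amp(|10⟩) = (0.73203)·a + (-0.681273i)·b = (0.07125 - 0.2436i)
new amp(|11⟩) = (-0.681273i)·a + (0.73203)·b = (0.2617 - 0.06631i)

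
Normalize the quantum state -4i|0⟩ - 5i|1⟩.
-0.6247i|0⟩ - 0.7809i|1⟩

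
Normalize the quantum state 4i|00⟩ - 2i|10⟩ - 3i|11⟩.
0.7428i|00⟩ - 0.3714i|10⟩ - 0.5571i|11⟩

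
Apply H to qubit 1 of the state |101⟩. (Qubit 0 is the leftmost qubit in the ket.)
1/√2|101⟩ + 1/√2|111⟩

H on qubit 1 mixes each pair of kets that differ only in qubit 1: amplitudes (a, b) of (|…0…⟩, |…1…⟩) become ((a + b)/√2, (a − b)/√2). Kets absent from the input have amplitude 0.
(|101⟩, |111⟩): (a, b) = (1, 0) → (1/√2, 1/√2)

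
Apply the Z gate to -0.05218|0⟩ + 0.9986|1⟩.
-0.05218|0⟩ - 0.9986|1⟩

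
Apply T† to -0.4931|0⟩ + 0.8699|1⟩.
-0.4931|0⟩ + (0.6151 - 0.6151i)|1⟩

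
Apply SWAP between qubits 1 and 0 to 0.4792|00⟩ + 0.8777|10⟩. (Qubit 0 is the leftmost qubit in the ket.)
0.4792|00⟩ + 0.8777|01⟩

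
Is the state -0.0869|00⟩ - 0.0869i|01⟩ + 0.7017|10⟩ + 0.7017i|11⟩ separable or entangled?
Separable

Writing the state as a|00⟩ + b|01⟩ + c|10⟩ + d|11⟩, it is a product state iff ad − bc = 0.
Here (a, b, c, d) = (-0.0869, -0.0869i, 0.7017, 0.7017i): ad − bc = (-0.0869)(0.7017i) − (-0.0869i)(0.7017) = 0, so the state is separable.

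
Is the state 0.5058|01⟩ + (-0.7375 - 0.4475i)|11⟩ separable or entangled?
Separable

Writing the state as a|00⟩ + b|01⟩ + c|10⟩ + d|11⟩, it is a product state iff ad − bc = 0.
Here (a, b, c, d) = (0, 0.5058, 0, (-0.7375 - 0.4475i)): ad − bc = (0)(-0.7375 - 0.4475i) − (0.5058)(0) = 0, so the state is separable.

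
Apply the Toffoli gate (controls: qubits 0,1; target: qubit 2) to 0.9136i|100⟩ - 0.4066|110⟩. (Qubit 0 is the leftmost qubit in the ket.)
0.9136i|100⟩ - 0.4066|111⟩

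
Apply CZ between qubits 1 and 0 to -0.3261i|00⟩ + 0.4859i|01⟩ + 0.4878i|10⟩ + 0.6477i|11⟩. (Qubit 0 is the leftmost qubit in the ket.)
-0.3261i|00⟩ + 0.4859i|01⟩ + 0.4878i|10⟩ - 0.6477i|11⟩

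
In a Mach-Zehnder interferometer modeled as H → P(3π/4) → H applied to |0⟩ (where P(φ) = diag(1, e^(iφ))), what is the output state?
(0.1464 + (1/√8)i)|0⟩ + (0.8536 - (1/√8)i)|1⟩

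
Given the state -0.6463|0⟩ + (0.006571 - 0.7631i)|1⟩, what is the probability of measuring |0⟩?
0.4177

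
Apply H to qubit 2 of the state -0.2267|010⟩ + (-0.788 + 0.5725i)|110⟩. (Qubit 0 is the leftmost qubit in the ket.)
-0.1603|010⟩ - 0.1603|011⟩ + (-0.5572 + 0.4048i)|110⟩ + (-0.5572 + 0.4048i)|111⟩

H on qubit 2 mixes each pair of kets that differ only in qubit 2: amplitudes (a, b) of (|…0…⟩, |…1…⟩) become ((a + b)/√2, (a − b)/√2). Kets absent from the input have amplitude 0.
(|010⟩, |011⟩): (a, b) = (-0.2267, 0) → (-0.1603, -0.1603)
(|110⟩, |111⟩): (a, b) = ((-0.788 + 0.5725i), 0) → ((-0.5572 + 0.4048i), (-0.5572 + 0.4048i))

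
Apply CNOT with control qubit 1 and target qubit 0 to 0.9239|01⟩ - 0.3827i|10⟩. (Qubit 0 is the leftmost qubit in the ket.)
-0.3827i|10⟩ + 0.9239|11⟩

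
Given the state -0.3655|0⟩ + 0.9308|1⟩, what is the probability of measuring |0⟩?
0.1336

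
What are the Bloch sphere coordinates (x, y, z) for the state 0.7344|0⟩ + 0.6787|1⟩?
(0.9969, 0, 0.07871)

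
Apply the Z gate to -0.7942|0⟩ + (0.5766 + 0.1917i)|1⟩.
-0.7942|0⟩ + (-0.5766 - 0.1917i)|1⟩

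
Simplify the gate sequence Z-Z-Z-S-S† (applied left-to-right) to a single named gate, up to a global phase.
Z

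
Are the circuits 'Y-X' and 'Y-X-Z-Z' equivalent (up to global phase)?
Yes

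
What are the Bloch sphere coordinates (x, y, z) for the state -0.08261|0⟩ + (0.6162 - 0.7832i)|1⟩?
(-0.1018, 0.1294, -0.9863)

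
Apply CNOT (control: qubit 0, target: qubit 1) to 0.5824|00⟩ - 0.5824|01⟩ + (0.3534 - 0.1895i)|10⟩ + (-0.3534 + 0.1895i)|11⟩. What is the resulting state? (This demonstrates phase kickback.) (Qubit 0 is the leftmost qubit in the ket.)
0.5824|00⟩ - 0.5824|01⟩ + (-0.3534 + 0.1895i)|10⟩ + (0.3534 - 0.1895i)|11⟩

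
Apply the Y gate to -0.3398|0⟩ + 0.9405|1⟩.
-0.9405i|0⟩ - 0.3398i|1⟩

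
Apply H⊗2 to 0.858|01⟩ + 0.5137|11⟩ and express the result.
0.6859|00⟩ - 0.6859|01⟩ + 0.1722|10⟩ - 0.1722|11⟩

H⊗2 gives amp(|y⟩) = (1/2) Σ_x (−1)^(x·y) amp(|x⟩), where x·y is the number of positions in which both x and y have a 1.
|00⟩: (0.858 + 0.5137)/2 = 0.6859
|01⟩: (-0.858 - 0.5137)/2 = -0.6859
|10⟩: (0.858 - 0.5137)/2 = 0.1722
|11⟩: (-0.858 + 0.5137)/2 = -0.1722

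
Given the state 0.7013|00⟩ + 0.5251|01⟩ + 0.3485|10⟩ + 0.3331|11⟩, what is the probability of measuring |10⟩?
0.1215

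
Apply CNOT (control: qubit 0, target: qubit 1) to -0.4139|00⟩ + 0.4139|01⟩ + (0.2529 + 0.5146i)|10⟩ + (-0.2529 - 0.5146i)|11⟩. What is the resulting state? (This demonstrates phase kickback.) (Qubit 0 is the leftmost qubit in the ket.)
-0.4139|00⟩ + 0.4139|01⟩ + (-0.2529 - 0.5146i)|10⟩ + (0.2529 + 0.5146i)|11⟩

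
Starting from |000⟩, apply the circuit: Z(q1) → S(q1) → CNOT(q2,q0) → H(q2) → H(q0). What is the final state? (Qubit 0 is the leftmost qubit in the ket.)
1/2|000⟩ + 1/2|001⟩ + 1/2|100⟩ + 1/2|101⟩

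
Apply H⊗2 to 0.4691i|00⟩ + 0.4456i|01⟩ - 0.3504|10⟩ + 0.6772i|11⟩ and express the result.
(-0.1752 + 0.796i)|00⟩ + (-0.1752 - 0.3269i)|01⟩ + (0.1752 + 0.1188i)|10⟩ + (0.1752 + 0.3504i)|11⟩

H⊗2 gives amp(|y⟩) = (1/2) Σ_x (−1)^(x·y) amp(|x⟩), where x·y is the number of positions in which both x and y have a 1.
|00⟩: (0.4691i + 0.4456i - 0.3504 + 0.6772i)/2 = (-0.1752 + 0.796i)
|01⟩: (0.4691i - 0.4456i - 0.3504 - 0.6772i)/2 = (-0.1752 - 0.3269i)
|10⟩: (0.4691i + 0.4456i + 0.3504 - 0.6772i)/2 = (0.1752 + 0.1188i)
|11⟩: (0.4691i - 0.4456i + 0.3504 + 0.6772i)/2 = (0.1752 + 0.3504i)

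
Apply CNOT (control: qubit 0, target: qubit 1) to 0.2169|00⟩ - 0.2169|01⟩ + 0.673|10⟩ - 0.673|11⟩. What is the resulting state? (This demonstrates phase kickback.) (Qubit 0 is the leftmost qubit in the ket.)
0.2169|00⟩ - 0.2169|01⟩ - 0.673|10⟩ + 0.673|11⟩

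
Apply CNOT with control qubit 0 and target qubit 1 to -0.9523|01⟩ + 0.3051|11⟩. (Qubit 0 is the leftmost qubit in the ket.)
-0.9523|01⟩ + 0.3051|10⟩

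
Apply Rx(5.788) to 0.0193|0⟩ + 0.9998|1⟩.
(-0.01871 - 0.245i)|0⟩ + (-0.9693 - 0.00473i)|1⟩

Rx(5.788) = [[cos(θ/2), −i·sin(θ/2)], [−i·sin(θ/2), cos(θ/2)]]; θ = 5.788, cos(θ/2) ≈ -0.969505, sin(θ/2) ≈ 0.245071.
With a = amp(|0⟩) = 0.0193 and b = amp(|1⟩) = 0.9998:
new amp(|0⟩) = (-0.969505)·a + (-0.245071i)·b = (-0.01871 - 0.245i)
new amp(|1⟩) = (-0.245071i)·a + (-0.969505)·b = (-0.9693 - 0.00473i)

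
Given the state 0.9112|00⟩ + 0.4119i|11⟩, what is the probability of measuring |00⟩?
0.8303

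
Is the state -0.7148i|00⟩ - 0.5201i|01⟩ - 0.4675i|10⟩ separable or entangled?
Entangled

Writing the state as a|00⟩ + b|01⟩ + c|10⟩ + d|11⟩, it is a product state iff ad − bc = 0.
Here (a, b, c, d) = (-0.7148i, -0.5201i, -0.4675i, 0): ad − bc = (-0.7148i)(0) − (-0.5201i)(-0.4675i) = 0.2431 ≠ 0, so the state is entangled.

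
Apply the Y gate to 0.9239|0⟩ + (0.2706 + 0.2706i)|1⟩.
(0.2706 - 0.2706i)|0⟩ + 0.9239i|1⟩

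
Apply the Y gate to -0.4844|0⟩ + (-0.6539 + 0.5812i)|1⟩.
(0.5812 + 0.6539i)|0⟩ - 0.4844i|1⟩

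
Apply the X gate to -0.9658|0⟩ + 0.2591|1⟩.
0.2591|0⟩ - 0.9658|1⟩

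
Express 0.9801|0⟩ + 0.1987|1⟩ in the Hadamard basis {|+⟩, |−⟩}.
0.8335|+⟩ + 0.5525|−⟩

With |ψ⟩ = α|0⟩ + β|1⟩, the Hadamard-basis coefficients are ⟨+|ψ⟩ = (α + β)/√2 and ⟨−|ψ⟩ = (α − β)/√2.
Here α = 0.9801, β = 0.1987: (α + β)/√2 = 0.8335, (α − β)/√2 = 0.5525.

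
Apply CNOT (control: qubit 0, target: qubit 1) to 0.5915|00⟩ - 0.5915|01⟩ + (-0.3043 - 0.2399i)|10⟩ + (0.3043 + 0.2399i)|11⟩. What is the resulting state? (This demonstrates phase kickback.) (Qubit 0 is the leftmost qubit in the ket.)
0.5915|00⟩ - 0.5915|01⟩ + (0.3043 + 0.2399i)|10⟩ + (-0.3043 - 0.2399i)|11⟩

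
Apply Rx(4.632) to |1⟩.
-0.7349i|0⟩ - 0.6781|1⟩

Rx(4.632) = [[cos(θ/2), −i·sin(θ/2)], [−i·sin(θ/2), cos(θ/2)]]; θ = 4.632, cos(θ/2) ≈ -0.678122, sin(θ/2) ≈ 0.73495.
With a = amp(|0⟩) = 0 and b = amp(|1⟩) = 1:
new amp(|0⟩) = (-0.678122)·a + (-0.73495i)·b = -0.7349i
new amp(|1⟩) = (-0.73495i)·a + (-0.678122)·b = -0.6781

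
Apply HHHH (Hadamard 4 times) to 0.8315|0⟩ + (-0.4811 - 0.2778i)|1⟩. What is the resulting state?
0.8315|0⟩ + (-0.4811 - 0.2778i)|1⟩

H² = I, so an even number of Hadamards cancels: H^4 = I and the state is unchanged.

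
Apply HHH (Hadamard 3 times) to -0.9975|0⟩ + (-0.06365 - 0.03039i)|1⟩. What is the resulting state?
(-0.7503 - 0.02149i)|0⟩ + (-0.6603 + 0.02149i)|1⟩

H² = I, so H^3 = H: a single Hadamard. With (a, b) = (-0.9975, (-0.06365 - 0.03039i)), H gives ((a + b)/√2, (a − b)/√2) = ((-0.7503 - 0.02149i), (-0.6603 + 0.02149i)).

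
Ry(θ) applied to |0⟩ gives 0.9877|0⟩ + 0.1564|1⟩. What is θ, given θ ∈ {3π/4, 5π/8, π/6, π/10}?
π/10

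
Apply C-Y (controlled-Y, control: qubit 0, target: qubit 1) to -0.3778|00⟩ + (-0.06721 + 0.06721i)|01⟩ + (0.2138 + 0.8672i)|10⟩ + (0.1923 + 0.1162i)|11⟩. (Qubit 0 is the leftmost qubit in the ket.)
-0.3778|00⟩ + (-0.06721 + 0.06721i)|01⟩ + (0.1162 - 0.1923i)|10⟩ + (-0.8672 + 0.2138i)|11⟩

C-Y leaves the control-|0⟩ kets |00⟩, |01⟩ unchanged and applies Y to qubit 1 on the control-|1⟩ pair (|10⟩, |11⟩).
Y = [[0, -i], [i, 0]].
With a = amp(|10⟩) = (0.2138 + 0.8672i) and b = amp(|11⟩) = (0.1923 + 0.1162i):
new amp(|10⟩) = (-i)·b = (0.1162 - 0.1923i)
new amp(|11⟩) = (i)·a = (-0.8672 + 0.2138i)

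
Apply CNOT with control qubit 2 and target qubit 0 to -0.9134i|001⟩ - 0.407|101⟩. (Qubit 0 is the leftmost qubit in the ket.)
-0.407|001⟩ - 0.9134i|101⟩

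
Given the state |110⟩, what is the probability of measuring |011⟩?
0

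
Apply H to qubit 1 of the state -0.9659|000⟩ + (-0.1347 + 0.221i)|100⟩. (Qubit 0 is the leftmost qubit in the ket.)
-0.683|000⟩ - 0.683|010⟩ + (-0.09525 + 0.1563i)|100⟩ + (-0.09525 + 0.1563i)|110⟩

H on qubit 1 mixes each pair of kets that differ only in qubit 1: amplitudes (a, b) of (|…0…⟩, |…1…⟩) become ((a + b)/√2, (a − b)/√2). Kets absent from the input have amplitude 0.
(|000⟩, |010⟩): (a, b) = (-0.9659, 0) → (-0.683, -0.683)
(|100⟩, |110⟩): (a, b) = ((-0.1347 + 0.221i), 0) → ((-0.09525 + 0.1563i), (-0.09525 + 0.1563i))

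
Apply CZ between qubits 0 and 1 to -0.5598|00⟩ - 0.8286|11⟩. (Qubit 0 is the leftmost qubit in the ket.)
-0.5598|00⟩ + 0.8286|11⟩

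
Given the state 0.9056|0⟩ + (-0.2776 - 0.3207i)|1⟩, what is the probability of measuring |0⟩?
0.8201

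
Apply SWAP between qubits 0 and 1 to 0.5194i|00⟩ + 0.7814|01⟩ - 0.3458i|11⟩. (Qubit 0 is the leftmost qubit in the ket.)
0.5194i|00⟩ + 0.7814|10⟩ - 0.3458i|11⟩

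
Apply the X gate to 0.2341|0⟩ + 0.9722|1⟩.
0.9722|0⟩ + 0.2341|1⟩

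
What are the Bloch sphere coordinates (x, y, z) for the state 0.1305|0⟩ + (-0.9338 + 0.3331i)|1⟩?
(-0.2437, 0.08694, -0.9659)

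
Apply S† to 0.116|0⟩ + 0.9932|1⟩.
0.116|0⟩ - 0.9932i|1⟩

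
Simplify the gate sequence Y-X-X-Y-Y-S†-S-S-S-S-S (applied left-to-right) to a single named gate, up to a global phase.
Y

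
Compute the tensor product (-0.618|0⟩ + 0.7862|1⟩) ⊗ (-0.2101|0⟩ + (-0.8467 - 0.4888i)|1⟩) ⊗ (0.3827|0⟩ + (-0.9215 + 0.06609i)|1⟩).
0.04969|000⟩ + (-0.1196 + 0.008581i)|001⟩ + (0.2003 + 0.1156i)|010⟩ + (-0.5021 - 0.2438i)|011⟩ - 0.06321|100⟩ + (0.1522 - 0.01092i)|101⟩ + (-0.2548 - 0.1471i)|110⟩ + (0.6388 + 0.3101i)|111⟩

amp(|b₁b₂…⟩) = product of the factor amplitudes for bits b₁, b₂, …; only kets whose every factor amplitude is nonzero survive.
|000⟩: (-0.618)(-0.2101)(0.3827) = 0.04969
|001⟩: (-0.618)(-0.2101)(-0.9215 + 0.06609i) = (-0.1196 + 0.008581i)
|010⟩: (-0.618)(-0.8467 - 0.4888i)(0.3827) = (0.2003 + 0.1156i)
|011⟩: (-0.618)(-0.8467 - 0.4888i)(-0.9215 + 0.06609i) = (-0.5021 - 0.2438i)
|100⟩: (0.7862)(-0.2101)(0.3827) = -0.06321
|101⟩: (0.7862)(-0.2101)(-0.9215 + 0.06609i) = (0.1522 - 0.01092i)
|110⟩: (0.7862)(-0.8467 - 0.4888i)(0.3827) = (-0.2548 - 0.1471i)
|111⟩: (0.7862)(-0.8467 - 0.4888i)(-0.9215 + 0.06609i) = (0.6388 + 0.3101i)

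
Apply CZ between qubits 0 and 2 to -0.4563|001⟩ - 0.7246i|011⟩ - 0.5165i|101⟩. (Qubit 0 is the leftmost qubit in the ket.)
-0.4563|001⟩ - 0.7246i|011⟩ + 0.5165i|101⟩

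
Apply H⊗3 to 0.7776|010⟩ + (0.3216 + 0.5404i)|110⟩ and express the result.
(0.3886 + 0.1911i)|000⟩ + (0.3886 + 0.1911i)|001⟩ + (-0.3886 - 0.1911i)|010⟩ + (-0.3886 - 0.1911i)|011⟩ + (0.1612 - 0.1911i)|100⟩ + (0.1612 - 0.1911i)|101⟩ + (-0.1612 + 0.1911i)|110⟩ + (-0.1612 + 0.1911i)|111⟩

H⊗3 gives amp(|y⟩) = (1/2√2) Σ_x (−1)^(x·y) amp(|x⟩), where x·y is the number of positions in which both x and y have a 1.
|000⟩: (0.7776 + (0.3216 + 0.5404i))/(2√2) = (0.3886 + 0.1911i)
|001⟩: (0.7776 + (0.3216 + 0.5404i))/(2√2) = (0.3886 + 0.1911i)
|010⟩: (-0.7776 - (0.3216 + 0.5404i))/(2√2) = (-0.3886 - 0.1911i)
|011⟩: (-0.7776 - (0.3216 + 0.5404i))/(2√2) = (-0.3886 - 0.1911i)
|100⟩: (0.7776 - (0.3216 + 0.5404i))/(2√2) = (0.1612 - 0.1911i)
|101⟩: (0.7776 - (0.3216 + 0.5404i))/(2√2) = (0.1612 - 0.1911i)
|110⟩: (-0.7776 + (0.3216 + 0.5404i))/(2√2) = (-0.1612 + 0.1911i)
|111⟩: (-0.7776 + (0.3216 + 0.5404i))/(2√2) = (-0.1612 + 0.1911i)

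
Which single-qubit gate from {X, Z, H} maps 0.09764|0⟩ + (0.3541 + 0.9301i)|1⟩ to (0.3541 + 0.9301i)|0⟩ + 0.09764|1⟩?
X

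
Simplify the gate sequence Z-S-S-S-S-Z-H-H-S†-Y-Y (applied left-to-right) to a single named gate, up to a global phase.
S†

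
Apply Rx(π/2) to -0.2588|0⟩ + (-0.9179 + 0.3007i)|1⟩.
(0.02963 + 0.6491i)|0⟩ + (-0.6491 + 0.3956i)|1⟩

Rx(π/2) = [[cos(θ/2), −i·sin(θ/2)], [−i·sin(θ/2), cos(θ/2)]]; θ = π/2, cos(θ/2) ≈ 0.707107, sin(θ/2) ≈ 0.707107.
With a = amp(|0⟩) = -0.2588 and b = amp(|1⟩) = (-0.9179 + 0.3007i):
new amp(|0⟩) = (0.707107)·a + (-0.707107i)·b = (0.02963 + 0.6491i)
new amp(|1⟩) = (-0.707107i)·a + (0.707107)·b = (-0.6491 + 0.3956i)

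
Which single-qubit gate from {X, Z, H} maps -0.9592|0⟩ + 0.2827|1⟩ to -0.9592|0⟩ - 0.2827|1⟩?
Z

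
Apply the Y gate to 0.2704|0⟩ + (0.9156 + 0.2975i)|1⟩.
(0.2975 - 0.9156i)|0⟩ + 0.2704i|1⟩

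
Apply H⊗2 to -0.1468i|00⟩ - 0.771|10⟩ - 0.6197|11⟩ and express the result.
(-0.6954 - 0.0734i)|00⟩ + (-0.07565 - 0.0734i)|01⟩ + (0.6954 - 0.0734i)|10⟩ + (0.07565 - 0.0734i)|11⟩

H⊗2 gives amp(|y⟩) = (1/2) Σ_x (−1)^(x·y) amp(|x⟩), where x·y is the number of positions in which both x and y have a 1.
|00⟩: (-0.1468i - 0.771 - 0.6197)/2 = (-0.6954 - 0.0734i)
|01⟩: (-0.1468i - 0.771 + 0.6197)/2 = (-0.07565 - 0.0734i)
|10⟩: (-0.1468i + 0.771 + 0.6197)/2 = (0.6954 - 0.0734i)
|11⟩: (-0.1468i + 0.771 - 0.6197)/2 = (0.07565 - 0.0734i)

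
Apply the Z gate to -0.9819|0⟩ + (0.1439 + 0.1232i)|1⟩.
-0.9819|0⟩ + (-0.1439 - 0.1232i)|1⟩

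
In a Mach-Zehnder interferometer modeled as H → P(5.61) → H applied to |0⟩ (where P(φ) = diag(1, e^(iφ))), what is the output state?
(0.8909 - 0.3117i)|0⟩ + (0.1091 + 0.3117i)|1⟩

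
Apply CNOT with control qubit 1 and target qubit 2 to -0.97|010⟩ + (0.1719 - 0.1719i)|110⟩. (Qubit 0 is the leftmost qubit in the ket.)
-0.97|011⟩ + (0.1719 - 0.1719i)|111⟩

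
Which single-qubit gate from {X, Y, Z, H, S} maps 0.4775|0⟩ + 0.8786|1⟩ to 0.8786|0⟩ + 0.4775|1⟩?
X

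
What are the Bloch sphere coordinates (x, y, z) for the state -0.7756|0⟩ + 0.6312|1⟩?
(-0.9791, 0, 0.2031)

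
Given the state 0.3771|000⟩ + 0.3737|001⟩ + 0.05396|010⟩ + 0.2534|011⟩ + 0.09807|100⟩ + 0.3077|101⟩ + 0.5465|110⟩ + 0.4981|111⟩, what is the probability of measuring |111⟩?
0.2481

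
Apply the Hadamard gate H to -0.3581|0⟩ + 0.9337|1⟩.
0.407|0⟩ - 0.9134|1⟩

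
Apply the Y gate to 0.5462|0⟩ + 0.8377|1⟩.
-0.8377i|0⟩ + 0.5462i|1⟩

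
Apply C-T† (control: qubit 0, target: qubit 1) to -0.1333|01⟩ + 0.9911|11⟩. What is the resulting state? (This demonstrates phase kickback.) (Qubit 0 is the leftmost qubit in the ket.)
-0.1333|01⟩ + (0.7008 - 0.7008i)|11⟩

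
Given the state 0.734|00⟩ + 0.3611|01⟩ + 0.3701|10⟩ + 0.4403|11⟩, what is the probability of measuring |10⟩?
0.137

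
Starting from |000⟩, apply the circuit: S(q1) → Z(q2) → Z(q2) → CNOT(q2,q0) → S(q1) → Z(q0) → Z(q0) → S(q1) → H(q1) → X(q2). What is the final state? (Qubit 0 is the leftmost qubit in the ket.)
1/√2|001⟩ + 1/√2|011⟩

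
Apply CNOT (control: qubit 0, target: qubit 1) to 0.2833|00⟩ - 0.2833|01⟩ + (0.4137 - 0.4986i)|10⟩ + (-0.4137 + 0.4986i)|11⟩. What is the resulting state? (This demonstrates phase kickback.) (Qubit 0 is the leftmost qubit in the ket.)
0.2833|00⟩ - 0.2833|01⟩ + (-0.4137 + 0.4986i)|10⟩ + (0.4137 - 0.4986i)|11⟩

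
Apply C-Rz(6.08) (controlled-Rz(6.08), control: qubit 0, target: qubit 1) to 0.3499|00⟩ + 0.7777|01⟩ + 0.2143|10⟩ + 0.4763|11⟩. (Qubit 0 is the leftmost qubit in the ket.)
0.3499|00⟩ + 0.7777|01⟩ + (-0.2132 - 0.02173i)|10⟩ + (-0.4738 + 0.04831i)|11⟩

C-Rz(6.08) leaves the control-|0⟩ kets |00⟩, |01⟩ unchanged and applies Rz(6.08) to qubit 1 on the control-|1⟩ pair (|10⟩, |11⟩).
Rz(6.08) = [[e^(−iθ/2), 0], [0, e^(iθ/2)]] with e^(±iθ/2) = cos(θ/2) ± i·sin(θ/2); θ = 6.08, cos(θ/2) ≈ -0.994844, sin(θ/2) ≈ 0.101418.
With a = amp(|10⟩) = 0.2143 and b = amp(|11⟩) = 0.4763:
new amp(|10⟩) = (-0.994844 - 0.101418i)·a = (-0.2132 - 0.02173i)
new amp(|11⟩) = (-0.994844 + 0.101418i)·b = (-0.4738 + 0.04831i)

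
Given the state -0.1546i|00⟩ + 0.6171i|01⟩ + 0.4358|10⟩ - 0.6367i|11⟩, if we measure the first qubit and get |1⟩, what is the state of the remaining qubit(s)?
0.5648|0⟩ - 0.8252i|1⟩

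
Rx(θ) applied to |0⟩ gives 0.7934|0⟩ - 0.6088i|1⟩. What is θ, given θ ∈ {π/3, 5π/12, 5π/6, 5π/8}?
5π/12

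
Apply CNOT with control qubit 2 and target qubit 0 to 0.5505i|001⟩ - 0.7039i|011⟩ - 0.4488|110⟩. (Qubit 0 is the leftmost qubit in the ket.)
0.5505i|101⟩ - 0.4488|110⟩ - 0.7039i|111⟩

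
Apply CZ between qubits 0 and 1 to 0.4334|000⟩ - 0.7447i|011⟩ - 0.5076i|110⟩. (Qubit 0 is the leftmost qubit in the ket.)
0.4334|000⟩ - 0.7447i|011⟩ + 0.5076i|110⟩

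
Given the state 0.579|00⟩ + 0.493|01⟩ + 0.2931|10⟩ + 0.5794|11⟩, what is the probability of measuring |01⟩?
0.243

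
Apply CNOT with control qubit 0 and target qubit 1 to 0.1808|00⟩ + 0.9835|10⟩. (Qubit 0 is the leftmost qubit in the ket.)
0.1808|00⟩ + 0.9835|11⟩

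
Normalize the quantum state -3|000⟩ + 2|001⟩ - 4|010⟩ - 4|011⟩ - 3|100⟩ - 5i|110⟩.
-0.3375|000⟩ + 0.225|001⟩ - 0.45|010⟩ - 0.45|011⟩ - 0.3375|100⟩ - 0.5625i|110⟩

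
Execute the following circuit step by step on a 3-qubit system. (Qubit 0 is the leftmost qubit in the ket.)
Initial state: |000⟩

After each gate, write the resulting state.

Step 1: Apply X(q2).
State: |001⟩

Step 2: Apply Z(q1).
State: |001⟩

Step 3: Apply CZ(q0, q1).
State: |001⟩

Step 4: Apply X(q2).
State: |000⟩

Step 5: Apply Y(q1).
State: i|010⟩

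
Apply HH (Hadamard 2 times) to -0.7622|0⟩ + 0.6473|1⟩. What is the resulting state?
-0.7622|0⟩ + 0.6473|1⟩

H² = I, so an even number of Hadamards cancels: H^2 = I and the state is unchanged.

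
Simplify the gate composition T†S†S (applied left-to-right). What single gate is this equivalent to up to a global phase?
T†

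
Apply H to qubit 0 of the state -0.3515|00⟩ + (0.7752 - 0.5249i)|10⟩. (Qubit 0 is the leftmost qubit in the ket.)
(0.2996 - 0.3712i)|00⟩ + (-0.7967 + 0.3712i)|10⟩

H on qubit 0 mixes each pair of kets that differ only in qubit 0: amplitudes (a, b) of (|…0…⟩, |…1…⟩) become ((a + b)/√2, (a − b)/√2). Kets absent from the input have amplitude 0.
(|00⟩, |10⟩): (a, b) = (-0.3515, (0.7752 - 0.5249i)) → ((0.2996 - 0.3712i), (-0.7967 + 0.3712i))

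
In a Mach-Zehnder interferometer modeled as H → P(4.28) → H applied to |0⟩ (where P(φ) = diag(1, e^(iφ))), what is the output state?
(0.2905 - 0.454i)|0⟩ + (0.7095 + 0.454i)|1⟩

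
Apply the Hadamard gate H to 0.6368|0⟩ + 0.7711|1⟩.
0.9955|0⟩ - 0.09496|1⟩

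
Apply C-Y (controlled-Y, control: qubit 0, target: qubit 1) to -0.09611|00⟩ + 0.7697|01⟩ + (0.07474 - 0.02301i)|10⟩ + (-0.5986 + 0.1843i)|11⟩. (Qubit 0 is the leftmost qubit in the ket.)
-0.09611|00⟩ + 0.7697|01⟩ + (0.1843 + 0.5986i)|10⟩ + (0.02301 + 0.07474i)|11⟩

C-Y leaves the control-|0⟩ kets |00⟩, |01⟩ unchanged and applies Y to qubit 1 on the control-|1⟩ pair (|10⟩, |11⟩).
Y = [[0, -i], [i, 0]].
With a = amp(|10⟩) = (0.07474 - 0.02301i) and b = amp(|11⟩) = (-0.5986 + 0.1843i):
new amp(|10⟩) = (-i)·b = (0.1843 + 0.5986i)
new amp(|11⟩) = (i)·a = (0.02301 + 0.07474i)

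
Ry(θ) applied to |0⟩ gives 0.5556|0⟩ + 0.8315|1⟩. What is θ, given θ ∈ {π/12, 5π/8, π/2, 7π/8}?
5π/8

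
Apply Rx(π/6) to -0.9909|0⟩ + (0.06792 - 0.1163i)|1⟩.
(-0.9872 - 0.01758i)|0⟩ + (0.06561 + 0.1441i)|1⟩

Rx(π/6) = [[cos(θ/2), −i·sin(θ/2)], [−i·sin(θ/2), cos(θ/2)]]; θ = π/6, cos(θ/2) ≈ 0.965926, sin(θ/2) ≈ 0.258819.
With a = amp(|0⟩) = -0.9909 and b = amp(|1⟩) = (0.06792 - 0.1163i):
new amp(|0⟩) = (0.965926)·a + (-0.258819i)·b = (-0.9872 - 0.01758i)
new amp(|1⟩) = (-0.258819i)·a + (0.965926)·b = (0.06561 + 0.1441i)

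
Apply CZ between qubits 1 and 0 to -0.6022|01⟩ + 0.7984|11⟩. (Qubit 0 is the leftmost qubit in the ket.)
-0.6022|01⟩ - 0.7984|11⟩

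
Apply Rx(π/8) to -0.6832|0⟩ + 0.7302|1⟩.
(-0.6701 - 0.1425i)|0⟩ + (0.7162 + 0.1333i)|1⟩

Rx(π/8) = [[cos(θ/2), −i·sin(θ/2)], [−i·sin(θ/2), cos(θ/2)]]; θ = π/8, cos(θ/2) ≈ 0.980785, sin(θ/2) ≈ 0.19509.
With a = amp(|0⟩) = -0.6832 and b = amp(|1⟩) = 0.7302:
new amp(|0⟩) = (0.980785)·a + (-0.19509i)·b = (-0.6701 - 0.1425i)
new amp(|1⟩) = (-0.19509i)·a + (0.980785)·b = (0.7162 + 0.1333i)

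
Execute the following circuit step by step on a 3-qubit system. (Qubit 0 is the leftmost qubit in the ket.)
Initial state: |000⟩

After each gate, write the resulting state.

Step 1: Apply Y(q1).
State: i|010⟩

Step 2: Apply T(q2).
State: i|010⟩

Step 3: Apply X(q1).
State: i|000⟩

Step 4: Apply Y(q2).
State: -|001⟩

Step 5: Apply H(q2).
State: -1/√2|000⟩ + 1/√2|001⟩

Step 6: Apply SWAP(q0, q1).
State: -1/√2|000⟩ + 1/√2|001⟩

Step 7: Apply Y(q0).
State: -(1/√2)i|100⟩ + (1/√2)i|101⟩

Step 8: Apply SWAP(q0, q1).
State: -(1/√2)i|010⟩ + (1/√2)i|011⟩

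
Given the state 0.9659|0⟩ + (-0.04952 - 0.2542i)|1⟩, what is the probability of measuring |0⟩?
0.933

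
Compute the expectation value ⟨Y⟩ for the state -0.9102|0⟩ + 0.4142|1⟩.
0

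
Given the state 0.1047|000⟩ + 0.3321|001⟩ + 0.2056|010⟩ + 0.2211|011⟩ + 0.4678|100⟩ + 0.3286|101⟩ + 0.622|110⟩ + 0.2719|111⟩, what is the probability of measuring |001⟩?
0.1103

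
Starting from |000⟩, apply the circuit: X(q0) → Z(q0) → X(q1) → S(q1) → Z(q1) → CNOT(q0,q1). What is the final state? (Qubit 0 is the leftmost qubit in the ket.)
i|100⟩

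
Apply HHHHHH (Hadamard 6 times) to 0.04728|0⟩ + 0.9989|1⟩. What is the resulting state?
0.04728|0⟩ + 0.9989|1⟩

H² = I, so an even number of Hadamards cancels: H^6 = I and the state is unchanged.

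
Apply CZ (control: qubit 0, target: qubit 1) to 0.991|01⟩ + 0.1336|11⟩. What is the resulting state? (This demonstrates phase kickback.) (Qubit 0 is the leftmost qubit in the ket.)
0.991|01⟩ - 0.1336|11⟩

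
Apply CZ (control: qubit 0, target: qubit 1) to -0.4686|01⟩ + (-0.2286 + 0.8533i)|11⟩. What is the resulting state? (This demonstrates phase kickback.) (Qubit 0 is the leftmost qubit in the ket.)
-0.4686|01⟩ + (0.2286 - 0.8533i)|11⟩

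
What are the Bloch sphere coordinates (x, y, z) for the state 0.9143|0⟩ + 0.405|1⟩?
(0.7406, 0, 0.6719)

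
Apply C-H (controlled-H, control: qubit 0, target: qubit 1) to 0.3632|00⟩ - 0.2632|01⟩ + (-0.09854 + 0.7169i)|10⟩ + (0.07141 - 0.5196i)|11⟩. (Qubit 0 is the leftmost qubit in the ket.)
0.3632|00⟩ - 0.2632|01⟩ + (-0.01918 + 0.1395i)|10⟩ + (-0.1202 + 0.8743i)|11⟩

C-H leaves the control-|0⟩ kets |00⟩, |01⟩ unchanged and applies H to qubit 1 on the control-|1⟩ pair (|10⟩, |11⟩).
H = [[1/√2, 1/√2], [1/√2, -1/√2]].
With a = amp(|10⟩) = (-0.09854 + 0.7169i) and b = amp(|11⟩) = (0.07141 - 0.5196i):
new amp(|10⟩) = (1/√2)·a + (1/√2)·b = (-0.01918 + 0.1395i)
new amp(|11⟩) = (1/√2)·a + (-1/√2)·b = (-0.1202 + 0.8743i)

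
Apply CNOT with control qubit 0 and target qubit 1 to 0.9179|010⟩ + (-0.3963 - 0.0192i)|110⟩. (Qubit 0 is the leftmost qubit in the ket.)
0.9179|010⟩ + (-0.3963 - 0.0192i)|100⟩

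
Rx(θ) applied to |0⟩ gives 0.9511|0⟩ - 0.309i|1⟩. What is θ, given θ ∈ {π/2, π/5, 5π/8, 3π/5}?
π/5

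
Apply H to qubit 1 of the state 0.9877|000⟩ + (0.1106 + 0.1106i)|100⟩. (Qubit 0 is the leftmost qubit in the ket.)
0.6984|000⟩ + 0.6984|010⟩ + (0.07821 + 0.07821i)|100⟩ + (0.07821 + 0.07821i)|110⟩

H on qubit 1 mixes each pair of kets that differ only in qubit 1: amplitudes (a, b) of (|…0…⟩, |…1…⟩) become ((a + b)/√2, (a − b)/√2). Kets absent from the input have amplitude 0.
(|000⟩, |010⟩): (a, b) = (0.9877, 0) → (0.6984, 0.6984)
(|100⟩, |110⟩): (a, b) = ((0.1106 + 0.1106i), 0) → ((0.07821 + 0.07821i), (0.07821 + 0.07821i))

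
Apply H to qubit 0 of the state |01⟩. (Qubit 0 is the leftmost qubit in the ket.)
1/√2|01⟩ + 1/√2|11⟩

H on qubit 0 mixes each pair of kets that differ only in qubit 0: amplitudes (a, b) of (|…0…⟩, |…1…⟩) become ((a + b)/√2, (a − b)/√2). Kets absent from the input have amplitude 0.
(|01⟩, |11⟩): (a, b) = (1, 0) → (1/√2, 1/√2)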